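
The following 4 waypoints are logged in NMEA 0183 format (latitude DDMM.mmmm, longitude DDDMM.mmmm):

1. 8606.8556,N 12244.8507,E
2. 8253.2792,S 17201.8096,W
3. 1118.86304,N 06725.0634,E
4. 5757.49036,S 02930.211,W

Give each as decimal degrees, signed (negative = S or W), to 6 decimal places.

Point 1:
  φ: split at 2 digits → 86° and 6.8556′; 86 + 6.8556/60 = 86.1142600
  N → positive
  λ: split at 3 digits → 122° and 44.8507′; 122 + 44.8507/60 = 122.7475117
  E → positive
Point 2:
  Latitude: split at 2 digits → 82° and 53.2792′; 82 + 53.2792/60 = 82.8879867
  hemisphere S, so the sign is −
  Longitude: split at 3 digits → 172° and 1.8096′; 172 + 1.8096/60 = 172.0301600
  W → negative
Point 3:
  Lat: degrees = first 2 digits = 11, minutes = 18.86304; 11 + 18.86304/60 = 11.3143840
  N → positive
  λ: split at 3 digits → 067° and 25.0634′; 67 + 25.0634/60 = 67.4177233
  E ⇒ keep positive
Point 4:
  Latitude: degrees = first 2 digits = 57, minutes = 57.49036; 57 + 57.49036/60 = 57.9581727
  S → negative
  Longitude: split at 3 digits → 029° and 30.211′; 29 + 30.211/60 = 29.5035167
  hemisphere W, so the sign is −

1. 86.114260, 122.747512
2. -82.887987, -172.030160
3. 11.314384, 67.417723
4. -57.958173, -29.503517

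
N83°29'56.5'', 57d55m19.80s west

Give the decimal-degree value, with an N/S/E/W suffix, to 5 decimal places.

Latitude: 83° + 29/60 + 56.5/3600 = 83 + 0.483333 + 0.015694 = 83.499028
Lon: 55′ + 19.8″ = 55.33000′; 57 + 55.33000/60 = 57.922167

83.49903° N, 57.92217° W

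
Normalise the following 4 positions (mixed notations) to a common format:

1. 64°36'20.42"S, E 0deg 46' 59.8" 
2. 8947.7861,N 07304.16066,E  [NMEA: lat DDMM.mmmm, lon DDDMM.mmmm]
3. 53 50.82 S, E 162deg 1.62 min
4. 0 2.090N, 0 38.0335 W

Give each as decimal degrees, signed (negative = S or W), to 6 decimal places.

Point 1:
  φ: 64 + 36/60 + 20.42/3600 = 64.6056722
  hemisphere S, so the sign is −
  Lon: 0° + 46/60 + 59.8/3600 = 0 + 0.766667 + 0.016611 = 0.7832778
  E ⇒ keep positive
Point 2:
  φ: split at 2 digits → 89° and 47.7861′; 89 + 47.7861/60 = 89.7964350
  N ⇒ keep positive
  λ: degrees = first 3 digits = 73, minutes = 4.16066; 73 + 4.16066/60 = 73.0693443
  E ⇒ keep positive
Point 3:
  Lat: 50.82′ = 0.847000°; total 53.8470000
  S ⇒ negate
  Lon: 162 + 1.62/60 = 162.0270000
  E → positive
Point 4:
  Latitude: 2.09′ = 0.034833°; total 0.0348333
  N → positive
  Longitude: 0 + 38.0335/60 = 0.6338917
  hemisphere W, so the sign is −

1. -64.605672, 0.783278
2. 89.796435, 73.069344
3. -53.847000, 162.027000
4. 0.034833, -0.633892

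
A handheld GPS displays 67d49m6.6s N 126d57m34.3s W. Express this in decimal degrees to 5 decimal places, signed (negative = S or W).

67.81850, -126.95953

φ: 67° + 49/60 + 6.6/3600 = 67 + 0.816667 + 0.001833 = 67.818500
N ⇒ keep positive
Lon: 57′ + 34.3″ = 57.57167′; 126 + 57.57167/60 = 126.959528
W ⇒ negate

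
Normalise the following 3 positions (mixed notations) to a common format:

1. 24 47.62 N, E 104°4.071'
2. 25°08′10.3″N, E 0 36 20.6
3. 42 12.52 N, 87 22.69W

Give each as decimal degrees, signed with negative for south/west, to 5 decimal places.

1. 24.79367, 104.06785
2. 25.13619, 0.60572
3. 42.20867, -87.37817

Point 1:
  φ: 47.62′ = 0.793667°; total 24.793667
  N ⇒ keep positive
  Longitude: 4.071′ = 0.067850°; total 104.067850
  E → positive
Point 2:
  φ: 8′ + 10.3″ = 8.17167′; 25 + 8.17167/60 = 25.136194
  N ⇒ keep positive
  Longitude: 0° + 36/60 + 20.6/3600 = 0 + 0.600000 + 0.005722 = 0.605722
  E ⇒ keep positive
Point 3:
  φ: 42 + 12.52/60 = 42.208667
  N → positive
  Lon: 87 + 22.69/60 = 87.378167
  W ⇒ negate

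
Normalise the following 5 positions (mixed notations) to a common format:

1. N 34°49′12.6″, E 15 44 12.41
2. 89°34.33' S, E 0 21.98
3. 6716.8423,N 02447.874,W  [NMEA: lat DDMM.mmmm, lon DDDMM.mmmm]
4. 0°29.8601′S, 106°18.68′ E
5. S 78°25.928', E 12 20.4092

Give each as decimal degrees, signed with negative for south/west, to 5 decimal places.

1. 34.82017, 15.73678
2. -89.57217, 0.36633
3. 67.28071, -24.79790
4. -0.49767, 106.31133
5. -78.43213, 12.34015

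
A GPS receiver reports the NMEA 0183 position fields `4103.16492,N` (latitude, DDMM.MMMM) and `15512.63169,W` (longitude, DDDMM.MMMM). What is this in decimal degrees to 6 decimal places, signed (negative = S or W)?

Lat: split at 2 digits → 41° and 3.16492′; 41 + 3.16492/60 = 41.0527487
N → positive
λ: split at 3 digits → 155° and 12.63169′; 155 + 12.63169/60 = 155.2105282
W → negative

41.052749, -155.210528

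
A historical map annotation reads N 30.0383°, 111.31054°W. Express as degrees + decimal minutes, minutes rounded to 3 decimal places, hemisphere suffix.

30° 2.298′ N, 111° 18.632′ W

Latitude: minutes = (30.038300 − 30) × 60 = 2.29800
Lon: fractional part 0.310540 → 18.63240 minutes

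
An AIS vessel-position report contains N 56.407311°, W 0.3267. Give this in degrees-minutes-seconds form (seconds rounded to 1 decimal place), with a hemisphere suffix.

Latitude: whole degrees 56; 24.43866′ → 24′ and 26.320″
Longitude: 0.326700° → 19.60200′; 0.60200 × 60 = 36.120″

56°24′26.3″ N, 0°19′36.1″ W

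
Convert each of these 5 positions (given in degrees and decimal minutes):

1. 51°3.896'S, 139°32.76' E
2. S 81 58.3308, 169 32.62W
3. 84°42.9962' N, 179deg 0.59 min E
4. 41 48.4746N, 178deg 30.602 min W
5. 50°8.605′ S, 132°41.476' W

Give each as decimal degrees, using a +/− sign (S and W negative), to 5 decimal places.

Point 1:
  Latitude: 3.896′ = 0.064933°; total 51.064933
  S ⇒ negate
  λ: 32.76′ = 0.546000°; total 139.546000
  E → positive
Point 2:
  Lat: 58.3308′ = 0.972180°; total 81.972180
  S ⇒ negate
  λ: 32.62′ = 0.543667°; total 169.543667
  hemisphere W, so the sign is −
Point 3:
  Latitude: 84 + 42.9962/60 = 84.716603
  N → positive
  Lon: 179 + 0.59/60 = 179.009833
  E → positive
Point 4:
  Latitude: 48.4746′ = 0.807910°; total 41.807910
  N ⇒ keep positive
  λ: 30.602′ = 0.510033°; total 178.510033
  hemisphere W, so the sign is −
Point 5:
  φ: 8.605′ = 0.143417°; total 50.143417
  hemisphere S, so the sign is −
  λ: 41.476′ = 0.691267°; total 132.691267
  W → negative

1. -51.06493, 139.54600
2. -81.97218, -169.54367
3. 84.71660, 179.00983
4. 41.80791, -178.51003
5. -50.14342, -132.69127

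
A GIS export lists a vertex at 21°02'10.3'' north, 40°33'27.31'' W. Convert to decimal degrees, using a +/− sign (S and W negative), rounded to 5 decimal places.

21.03619, -40.55759

Lat: 21° + 2/60 + 10.3/3600 = 21 + 0.033333 + 0.002861 = 21.036194
N → positive
λ: 40 + 33/60 + 27.31/3600 = 40.557586
W → negative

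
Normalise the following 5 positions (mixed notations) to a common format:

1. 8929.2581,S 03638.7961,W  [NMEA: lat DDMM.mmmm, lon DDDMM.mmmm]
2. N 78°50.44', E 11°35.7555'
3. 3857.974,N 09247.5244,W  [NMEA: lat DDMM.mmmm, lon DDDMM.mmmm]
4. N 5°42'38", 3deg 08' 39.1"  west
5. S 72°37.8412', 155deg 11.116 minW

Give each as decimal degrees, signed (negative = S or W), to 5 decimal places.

Point 1:
  φ: split at 2 digits → 89° and 29.2581′; 89 + 29.2581/60 = 89.487635
  S → negative
  Lon: split at 3 digits → 036° and 38.7961′; 36 + 38.7961/60 = 36.646602
  W → negative
Point 2:
  Lat: 50.44′ = 0.840667°; total 78.840667
  N ⇒ keep positive
  λ: 35.7555′ = 0.595925°; total 11.595925
  E ⇒ keep positive
Point 3:
  Lat: split at 2 digits → 38° and 57.974′; 38 + 57.974/60 = 38.966233
  N ⇒ keep positive
  λ: split at 3 digits → 092° and 47.5244′; 92 + 47.5244/60 = 92.792073
  hemisphere W, so the sign is −
Point 4:
  φ: 5 + 42/60 + 38/3600 = 5.710556
  N ⇒ keep positive
  Longitude: 8′ + 39.1″ = 8.65167′; 3 + 8.65167/60 = 3.144194
  W ⇒ negate
Point 5:
  Lat: 72 + 37.8412/60 = 72.630687
  S → negative
  Longitude: 155 + 11.116/60 = 155.185267
  W ⇒ negate

1. -89.48764, -36.64660
2. 78.84067, 11.59593
3. 38.96623, -92.79207
4. 5.71056, -3.14419
5. -72.63069, -155.18527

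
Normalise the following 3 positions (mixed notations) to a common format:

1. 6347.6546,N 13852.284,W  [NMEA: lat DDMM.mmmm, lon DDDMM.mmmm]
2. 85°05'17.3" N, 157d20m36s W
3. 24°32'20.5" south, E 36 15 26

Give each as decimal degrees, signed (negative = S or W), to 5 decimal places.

1. 63.79424, -138.87140
2. 85.08814, -157.34333
3. -24.53903, 36.25722

Point 1:
  φ: split at 2 digits → 63° and 47.6546′; 63 + 47.6546/60 = 63.794243
  N → positive
  Lon: split at 3 digits → 138° and 52.284′; 138 + 52.284/60 = 138.871400
  hemisphere W, so the sign is −
Point 2:
  Latitude: 5′ + 17.3″ = 5.28833′; 85 + 5.28833/60 = 85.088139
  N → positive
  Lon: 157 + 20/60 + 36/3600 = 157.343333
  W → negative
Point 3:
  Latitude: 24° + 32/60 + 20.5/3600 = 24 + 0.533333 + 0.005694 = 24.539028
  S ⇒ negate
  Lon: 36° + 15/60 + 26/3600 = 36 + 0.250000 + 0.007222 = 36.257222
  E ⇒ keep positive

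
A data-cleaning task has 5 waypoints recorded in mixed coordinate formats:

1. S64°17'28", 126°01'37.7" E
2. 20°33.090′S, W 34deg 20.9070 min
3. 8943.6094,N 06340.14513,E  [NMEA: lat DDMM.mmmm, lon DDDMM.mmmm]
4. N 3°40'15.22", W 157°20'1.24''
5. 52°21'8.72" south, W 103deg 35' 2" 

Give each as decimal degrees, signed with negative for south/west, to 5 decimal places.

1. -64.29111, 126.02714
2. -20.55150, -34.34845
3. 89.72682, 63.66909
4. 3.67089, -157.33368
5. -52.35242, -103.58389

Point 1:
  φ: 17′ + 28″ = 17.46667′; 64 + 17.46667/60 = 64.291111
  S ⇒ negate
  λ: 126° + 1/60 + 37.7/3600 = 126 + 0.016667 + 0.010472 = 126.027139
  E → positive
Point 2:
  Latitude: 20 + 33.09/60 = 20.551500
  S → negative
  λ: 20.907′ = 0.348450°; total 34.348450
  hemisphere W, so the sign is −
Point 3:
  Lat: split at 2 digits → 89° and 43.6094′; 89 + 43.6094/60 = 89.726823
  N → positive
  Lon: split at 3 digits → 063° and 40.14513′; 63 + 40.14513/60 = 63.669086
  E → positive
Point 4:
  Latitude: 40′ + 15.22″ = 40.25367′; 3 + 40.25367/60 = 3.670894
  N → positive
  λ: 20′ + 1.24″ = 20.02067′; 157 + 20.02067/60 = 157.333678
  W ⇒ negate
Point 5:
  Lat: 52 + 21/60 + 8.72/3600 = 52.352422
  S ⇒ negate
  Longitude: 103° + 35/60 + 2/3600 = 103 + 0.583333 + 0.000556 = 103.583889
  W ⇒ negate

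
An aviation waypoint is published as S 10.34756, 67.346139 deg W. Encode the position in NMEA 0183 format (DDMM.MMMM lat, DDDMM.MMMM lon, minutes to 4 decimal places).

1020.8536,S / 06720.7683,W

Lat: 10° + 0.347560 × 60 = 10° 20.853600′
Longitude: fractional part 0.346139 → 20.768340 minutes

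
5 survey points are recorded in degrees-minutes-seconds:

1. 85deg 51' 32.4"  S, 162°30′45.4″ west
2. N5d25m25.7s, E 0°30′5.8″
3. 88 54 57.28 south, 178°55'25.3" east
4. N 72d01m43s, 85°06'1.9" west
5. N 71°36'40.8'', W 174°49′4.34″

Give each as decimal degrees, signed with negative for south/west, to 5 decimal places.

Point 1:
  Lat: 85° + 51/60 + 32.4/3600 = 85 + 0.850000 + 0.009000 = 85.859000
  hemisphere S, so the sign is −
  λ: 162 + 30/60 + 45.4/3600 = 162.512611
  hemisphere W, so the sign is −
Point 2:
  Latitude: 5° + 25/60 + 25.7/3600 = 5 + 0.416667 + 0.007139 = 5.423806
  N → positive
  Lon: 0° + 30/60 + 5.8/3600 = 0 + 0.500000 + 0.001611 = 0.501611
  E ⇒ keep positive
Point 3:
  Lat: 54′ + 57.28″ = 54.95467′; 88 + 54.95467/60 = 88.915911
  S ⇒ negate
  Longitude: 178 + 55/60 + 25.3/3600 = 178.923694
  E → positive
Point 4:
  Latitude: 1′ + 43″ = 1.71667′; 72 + 1.71667/60 = 72.028611
  N ⇒ keep positive
  Lon: 85 + 6/60 + 1.9/3600 = 85.100528
  hemisphere W, so the sign is −
Point 5:
  Lat: 71° + 36/60 + 40.8/3600 = 71 + 0.600000 + 0.011333 = 71.611333
  N ⇒ keep positive
  Lon: 174 + 49/60 + 4.34/3600 = 174.817872
  W → negative

1. -85.85900, -162.51261
2. 5.42381, 0.50161
3. -88.91591, 178.92369
4. 72.02861, -85.10053
5. 71.61133, -174.81787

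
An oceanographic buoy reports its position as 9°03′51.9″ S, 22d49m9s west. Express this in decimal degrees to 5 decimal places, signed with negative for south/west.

Lat: 3′ + 51.9″ = 3.86500′; 9 + 3.86500/60 = 9.064417
S → negative
λ: 49′ + 9″ = 49.15000′; 22 + 49.15000/60 = 22.819167
W ⇒ negate

-9.06442, -22.81917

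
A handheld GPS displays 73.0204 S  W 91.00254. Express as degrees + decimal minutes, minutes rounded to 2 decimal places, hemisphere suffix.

73° 1.22′ S, 91° 0.15′ W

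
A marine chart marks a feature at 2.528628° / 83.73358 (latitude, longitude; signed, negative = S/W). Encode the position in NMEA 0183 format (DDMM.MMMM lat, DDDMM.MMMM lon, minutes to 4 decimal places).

0231.7177,N / 08344.0148,E

Lat: fractional part 0.528628 → 31.717680 minutes
λ: fractional part 0.733580 → 44.014800 minutes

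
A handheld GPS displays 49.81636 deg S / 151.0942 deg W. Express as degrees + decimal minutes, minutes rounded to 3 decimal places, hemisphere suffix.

Latitude: minutes = (49.816360 − 49) × 60 = 48.98160
Longitude: 151° + 0.094200 × 60 = 151° 5.65200′

49° 48.982′ S, 151° 5.652′ W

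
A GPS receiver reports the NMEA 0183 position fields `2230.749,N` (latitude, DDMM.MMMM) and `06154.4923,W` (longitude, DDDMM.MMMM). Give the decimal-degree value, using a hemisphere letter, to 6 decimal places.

22.512483° N, 61.908205° W

Lat: split at 2 digits → 22° and 30.749′; 22 + 30.749/60 = 22.5124833
Longitude: split at 3 digits → 061° and 54.4923′; 61 + 54.4923/60 = 61.9082050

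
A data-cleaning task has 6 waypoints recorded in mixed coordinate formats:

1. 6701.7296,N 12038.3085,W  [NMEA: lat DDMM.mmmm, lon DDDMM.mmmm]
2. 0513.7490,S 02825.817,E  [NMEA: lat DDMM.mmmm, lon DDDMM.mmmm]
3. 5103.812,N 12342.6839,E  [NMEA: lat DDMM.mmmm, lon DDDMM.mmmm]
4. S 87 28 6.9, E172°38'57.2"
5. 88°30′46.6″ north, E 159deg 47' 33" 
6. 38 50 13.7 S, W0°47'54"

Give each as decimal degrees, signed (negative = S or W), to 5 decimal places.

Point 1:
  Latitude: split at 2 digits → 67° and 1.7296′; 67 + 1.7296/60 = 67.028827
  N ⇒ keep positive
  λ: degrees = first 3 digits = 120, minutes = 38.3085; 120 + 38.3085/60 = 120.638475
  hemisphere W, so the sign is −
Point 2:
  Latitude: degrees = first 2 digits = 5, minutes = 13.749; 5 + 13.749/60 = 5.229150
  S ⇒ negate
  λ: degrees = first 3 digits = 28, minutes = 25.817; 28 + 25.817/60 = 28.430283
  E ⇒ keep positive
Point 3:
  φ: degrees = first 2 digits = 51, minutes = 3.812; 51 + 3.812/60 = 51.063533
  N → positive
  Longitude: split at 3 digits → 123° and 42.6839′; 123 + 42.6839/60 = 123.711398
  E → positive
Point 4:
  Latitude: 87 + 28/60 + 6.9/3600 = 87.468583
  hemisphere S, so the sign is −
  Lon: 38′ + 57.2″ = 38.95333′; 172 + 38.95333/60 = 172.649222
  E → positive
Point 5:
  Latitude: 30′ + 46.6″ = 30.77667′; 88 + 30.77667/60 = 88.512944
  N ⇒ keep positive
  Longitude: 159° + 47/60 + 33/3600 = 159 + 0.783333 + 0.009167 = 159.792500
  E → positive
Point 6:
  Latitude: 38° + 50/60 + 13.7/3600 = 38 + 0.833333 + 0.003806 = 38.837139
  S ⇒ negate
  Longitude: 47′ + 54″ = 47.90000′; 0 + 47.90000/60 = 0.798333
  W → negative

1. 67.02883, -120.63848
2. -5.22915, 28.43028
3. 51.06353, 123.71140
4. -87.46858, 172.64922
5. 88.51294, 159.79250
6. -38.83714, -0.79833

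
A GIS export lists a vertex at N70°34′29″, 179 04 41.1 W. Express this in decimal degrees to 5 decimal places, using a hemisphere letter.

Lat: 70 + 34/60 + 29/3600 = 70.574722
λ: 179 + 4/60 + 41.1/3600 = 179.078083

70.57472° N, 179.07808° W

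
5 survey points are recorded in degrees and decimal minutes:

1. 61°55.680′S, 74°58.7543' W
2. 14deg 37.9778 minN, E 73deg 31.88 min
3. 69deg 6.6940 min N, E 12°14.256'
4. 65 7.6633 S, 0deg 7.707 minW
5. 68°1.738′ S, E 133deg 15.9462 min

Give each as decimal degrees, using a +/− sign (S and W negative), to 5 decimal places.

1. -61.92800, -74.97924
2. 14.63296, 73.53133
3. 69.11157, 12.23760
4. -65.12772, -0.12845
5. -68.02897, 133.26577

Point 1:
  Latitude: 55.68′ = 0.928000°; total 61.928000
  hemisphere S, so the sign is −
  Longitude: 74 + 58.7543/60 = 74.979238
  hemisphere W, so the sign is −
Point 2:
  φ: 37.9778′ = 0.632963°; total 14.632963
  N → positive
  Longitude: 31.88′ = 0.531333°; total 73.531333
  E → positive
Point 3:
  Latitude: 69 + 6.694/60 = 69.111567
  N ⇒ keep positive
  λ: 12 + 14.256/60 = 12.237600
  E ⇒ keep positive
Point 4:
  Latitude: 65 + 7.6633/60 = 65.127722
  S → negative
  Longitude: 0 + 7.707/60 = 0.128450
  hemisphere W, so the sign is −
Point 5:
  φ: 1.738′ = 0.028967°; total 68.028967
  hemisphere S, so the sign is −
  Lon: 15.9462′ = 0.265770°; total 133.265770
  E → positive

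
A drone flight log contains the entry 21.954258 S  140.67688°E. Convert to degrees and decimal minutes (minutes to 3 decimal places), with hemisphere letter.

21° 57.255′ S, 140° 40.613′ E

φ: 21° + 0.954258 × 60 = 21° 57.25548′
Lon: 140° + 0.676880 × 60 = 140° 40.61280′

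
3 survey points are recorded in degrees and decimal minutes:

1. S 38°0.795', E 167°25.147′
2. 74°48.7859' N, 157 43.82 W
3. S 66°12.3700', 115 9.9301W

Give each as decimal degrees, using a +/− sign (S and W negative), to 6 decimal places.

1. -38.013250, 167.419117
2. 74.813098, -157.730333
3. -66.206167, -115.165502

Point 1:
  φ: 38 + 0.795/60 = 38.0132500
  hemisphere S, so the sign is −
  λ: 25.147′ = 0.419117°; total 167.4191167
  E → positive
Point 2:
  Lat: 74 + 48.7859/60 = 74.8130983
  N ⇒ keep positive
  λ: 157 + 43.82/60 = 157.7303333
  W ⇒ negate
Point 3:
  Lat: 66 + 12.37/60 = 66.2061667
  hemisphere S, so the sign is −
  λ: 9.9301′ = 0.165502°; total 115.1655017
  W → negative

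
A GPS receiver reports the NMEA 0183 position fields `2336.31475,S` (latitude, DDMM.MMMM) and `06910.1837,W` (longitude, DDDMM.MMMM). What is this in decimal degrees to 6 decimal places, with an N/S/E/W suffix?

23.605246° S, 69.169728° W

Lat: degrees = first 2 digits = 23, minutes = 36.31475; 23 + 36.31475/60 = 23.6052458
Lon: split at 3 digits → 069° and 10.1837′; 69 + 10.1837/60 = 69.1697283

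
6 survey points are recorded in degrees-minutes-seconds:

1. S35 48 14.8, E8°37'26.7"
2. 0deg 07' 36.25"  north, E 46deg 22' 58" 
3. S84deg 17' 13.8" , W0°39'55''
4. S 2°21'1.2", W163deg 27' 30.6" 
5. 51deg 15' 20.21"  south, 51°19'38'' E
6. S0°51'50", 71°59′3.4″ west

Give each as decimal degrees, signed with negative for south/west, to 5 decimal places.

Point 1:
  Lat: 48′ + 14.8″ = 48.24667′; 35 + 48.24667/60 = 35.804111
  hemisphere S, so the sign is −
  Longitude: 8 + 37/60 + 26.7/3600 = 8.624083
  E → positive
Point 2:
  Latitude: 0° + 7/60 + 36.25/3600 = 0 + 0.116667 + 0.010069 = 0.126736
  N ⇒ keep positive
  Lon: 46 + 22/60 + 58/3600 = 46.382778
  E ⇒ keep positive
Point 3:
  φ: 17′ + 13.8″ = 17.23000′; 84 + 17.23000/60 = 84.287167
  S ⇒ negate
  λ: 0° + 39/60 + 55/3600 = 0 + 0.650000 + 0.015278 = 0.665278
  W ⇒ negate
Point 4:
  Lat: 21′ + 1.2″ = 21.02000′; 2 + 21.02000/60 = 2.350333
  S → negative
  Longitude: 163° + 27/60 + 30.6/3600 = 163 + 0.450000 + 0.008500 = 163.458500
  W ⇒ negate
Point 5:
  φ: 15′ + 20.21″ = 15.33683′; 51 + 15.33683/60 = 51.255614
  hemisphere S, so the sign is −
  Lon: 19′ + 38″ = 19.63333′; 51 + 19.63333/60 = 51.327222
  E ⇒ keep positive
Point 6:
  φ: 0 + 51/60 + 50/3600 = 0.863889
  S ⇒ negate
  λ: 71° + 59/60 + 3.4/3600 = 71 + 0.983333 + 0.000944 = 71.984278
  W ⇒ negate

1. -35.80411, 8.62408
2. 0.12674, 46.38278
3. -84.28717, -0.66528
4. -2.35033, -163.45850
5. -51.25561, 51.32722
6. -0.86389, -71.98428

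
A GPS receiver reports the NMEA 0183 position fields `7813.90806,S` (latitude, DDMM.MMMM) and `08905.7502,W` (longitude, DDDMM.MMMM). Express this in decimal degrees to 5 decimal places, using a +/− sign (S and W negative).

φ: split at 2 digits → 78° and 13.90806′; 78 + 13.90806/60 = 78.231801
hemisphere S, so the sign is −
Longitude: split at 3 digits → 089° and 5.7502′; 89 + 5.7502/60 = 89.095837
hemisphere W, so the sign is −

-78.23180, -89.09584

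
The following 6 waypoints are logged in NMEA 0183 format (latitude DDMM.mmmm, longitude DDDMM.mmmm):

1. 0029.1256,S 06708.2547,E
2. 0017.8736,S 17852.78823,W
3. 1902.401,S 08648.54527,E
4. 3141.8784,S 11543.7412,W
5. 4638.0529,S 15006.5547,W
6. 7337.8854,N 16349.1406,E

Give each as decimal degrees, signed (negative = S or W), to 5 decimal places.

Point 1:
  Lat: degrees = first 2 digits = 0, minutes = 29.1256; 0 + 29.1256/60 = 0.485427
  hemisphere S, so the sign is −
  Longitude: degrees = first 3 digits = 67, minutes = 8.2547; 67 + 8.2547/60 = 67.137578
  E ⇒ keep positive
Point 2:
  Lat: degrees = first 2 digits = 0, minutes = 17.8736; 0 + 17.8736/60 = 0.297893
  S ⇒ negate
  λ: degrees = first 3 digits = 178, minutes = 52.78823; 178 + 52.78823/60 = 178.879804
  hemisphere W, so the sign is −
Point 3:
  Latitude: split at 2 digits → 19° and 2.401′; 19 + 2.401/60 = 19.040017
  S ⇒ negate
  Lon: degrees = first 3 digits = 86, minutes = 48.54527; 86 + 48.54527/60 = 86.809088
  E → positive
Point 4:
  Lat: split at 2 digits → 31° and 41.8784′; 31 + 41.8784/60 = 31.697973
  S → negative
  Longitude: split at 3 digits → 115° and 43.7412′; 115 + 43.7412/60 = 115.729020
  W → negative
Point 5:
  Lat: degrees = first 2 digits = 46, minutes = 38.0529; 46 + 38.0529/60 = 46.634215
  hemisphere S, so the sign is −
  λ: degrees = first 3 digits = 150, minutes = 6.5547; 150 + 6.5547/60 = 150.109245
  W ⇒ negate
Point 6:
  φ: degrees = first 2 digits = 73, minutes = 37.8854; 73 + 37.8854/60 = 73.631423
  N → positive
  Lon: split at 3 digits → 163° and 49.1406′; 163 + 49.1406/60 = 163.819010
  E → positive

1. -0.48543, 67.13758
2. -0.29789, -178.87980
3. -19.04002, 86.80909
4. -31.69797, -115.72902
5. -46.63422, -150.10925
6. 73.63142, 163.81901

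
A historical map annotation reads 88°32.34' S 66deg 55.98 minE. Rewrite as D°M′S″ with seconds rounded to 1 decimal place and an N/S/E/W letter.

88°32′20.4″ S, 66°55′58.8″ E

φ: 32.34000′ → 32′ and 0.34000 × 60 = 20.400″
Lon: fractional minutes 0.98000 × 60 = 58.800″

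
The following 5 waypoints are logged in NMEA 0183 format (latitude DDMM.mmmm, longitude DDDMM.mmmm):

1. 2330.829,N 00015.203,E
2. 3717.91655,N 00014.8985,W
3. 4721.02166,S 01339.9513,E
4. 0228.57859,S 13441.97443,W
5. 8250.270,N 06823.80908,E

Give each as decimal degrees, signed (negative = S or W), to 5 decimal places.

Point 1:
  Lat: degrees = first 2 digits = 23, minutes = 30.829; 23 + 30.829/60 = 23.513817
  N → positive
  Lon: degrees = first 3 digits = 0, minutes = 15.203; 0 + 15.203/60 = 0.253383
  E → positive
Point 2:
  Lat: degrees = first 2 digits = 37, minutes = 17.91655; 37 + 17.91655/60 = 37.298609
  N ⇒ keep positive
  Lon: degrees = first 3 digits = 0, minutes = 14.8985; 0 + 14.8985/60 = 0.248308
  W ⇒ negate
Point 3:
  Latitude: split at 2 digits → 47° and 21.02166′; 47 + 21.02166/60 = 47.350361
  S ⇒ negate
  Lon: split at 3 digits → 013° and 39.9513′; 13 + 39.9513/60 = 13.665855
  E ⇒ keep positive
Point 4:
  Latitude: degrees = first 2 digits = 2, minutes = 28.57859; 2 + 28.57859/60 = 2.476310
  S → negative
  Lon: degrees = first 3 digits = 134, minutes = 41.97443; 134 + 41.97443/60 = 134.699574
  W ⇒ negate
Point 5:
  Latitude: split at 2 digits → 82° and 50.27′; 82 + 50.27/60 = 82.837833
  N ⇒ keep positive
  λ: split at 3 digits → 068° and 23.80908′; 68 + 23.80908/60 = 68.396818
  E → positive

1. 23.51382, 0.25338
2. 37.29861, -0.24831
3. -47.35036, 13.66586
4. -2.47631, -134.69957
5. 82.83783, 68.39682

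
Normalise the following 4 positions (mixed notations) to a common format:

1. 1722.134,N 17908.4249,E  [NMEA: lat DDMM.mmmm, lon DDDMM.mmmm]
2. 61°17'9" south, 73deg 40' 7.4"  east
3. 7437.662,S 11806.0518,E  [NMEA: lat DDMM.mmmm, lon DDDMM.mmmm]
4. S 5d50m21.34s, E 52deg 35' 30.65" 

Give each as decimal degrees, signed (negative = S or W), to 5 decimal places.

1. 17.36890, 179.14042
2. -61.28583, 73.66872
3. -74.62770, 118.10086
4. -5.83926, 52.59185

Point 1:
  Lat: split at 2 digits → 17° and 22.134′; 17 + 22.134/60 = 17.368900
  N → positive
  λ: degrees = first 3 digits = 179, minutes = 8.4249; 179 + 8.4249/60 = 179.140415
  E → positive
Point 2:
  φ: 61 + 17/60 + 9/3600 = 61.285833
  hemisphere S, so the sign is −
  Longitude: 73 + 40/60 + 7.4/3600 = 73.668722
  E → positive
Point 3:
  φ: split at 2 digits → 74° and 37.662′; 74 + 37.662/60 = 74.627700
  hemisphere S, so the sign is −
  Lon: degrees = first 3 digits = 118, minutes = 6.0518; 118 + 6.0518/60 = 118.100863
  E ⇒ keep positive
Point 4:
  Latitude: 50′ + 21.34″ = 50.35567′; 5 + 50.35567/60 = 5.839261
  S → negative
  λ: 35′ + 30.65″ = 35.51083′; 52 + 35.51083/60 = 52.591847
  E → positive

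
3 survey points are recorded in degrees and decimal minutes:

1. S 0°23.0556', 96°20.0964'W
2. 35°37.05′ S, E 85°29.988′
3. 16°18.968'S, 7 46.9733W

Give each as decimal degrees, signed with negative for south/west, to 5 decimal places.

1. -0.38426, -96.33494
2. -35.61750, 85.49980
3. -16.31613, -7.78289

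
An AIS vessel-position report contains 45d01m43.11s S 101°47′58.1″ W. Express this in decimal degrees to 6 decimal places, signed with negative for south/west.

Lat: 45° + 1/60 + 43.11/3600 = 45 + 0.016667 + 0.011975 = 45.0286417
S ⇒ negate
λ: 47′ + 58.1″ = 47.96833′; 101 + 47.96833/60 = 101.7994722
W ⇒ negate

-45.028642, -101.799472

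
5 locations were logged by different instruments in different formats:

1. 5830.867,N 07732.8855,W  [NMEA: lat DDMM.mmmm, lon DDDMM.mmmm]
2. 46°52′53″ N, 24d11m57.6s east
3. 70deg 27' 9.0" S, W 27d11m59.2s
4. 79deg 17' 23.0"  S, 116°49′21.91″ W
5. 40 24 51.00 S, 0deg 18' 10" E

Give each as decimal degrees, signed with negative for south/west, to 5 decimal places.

1. 58.51445, -77.54809
2. 46.88139, 24.19933
3. -70.45250, -27.19978
4. -79.28972, -116.82275
5. -40.41417, 0.30278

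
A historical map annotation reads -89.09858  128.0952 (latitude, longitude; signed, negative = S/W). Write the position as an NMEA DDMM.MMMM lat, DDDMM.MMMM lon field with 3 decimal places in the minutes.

Latitude is negative → S; |value| = 89.098580
φ: minutes = (89.098580 − 89) × 60 = 5.91480
Lon: minutes = (128.095200 − 128) × 60 = 5.71200

8905.915,S / 12805.712,E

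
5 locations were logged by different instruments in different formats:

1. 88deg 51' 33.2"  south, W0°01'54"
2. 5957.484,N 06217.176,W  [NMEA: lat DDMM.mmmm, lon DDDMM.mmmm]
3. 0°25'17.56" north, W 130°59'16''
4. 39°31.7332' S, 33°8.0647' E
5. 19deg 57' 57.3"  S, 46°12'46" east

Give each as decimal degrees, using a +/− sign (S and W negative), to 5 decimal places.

1. -88.85922, -0.03167
2. 59.95807, -62.28627
3. 0.42154, -130.98778
4. -39.52889, 33.13441
5. -19.96592, 46.21278

Point 1:
  Lat: 88 + 51/60 + 33.2/3600 = 88.859222
  hemisphere S, so the sign is −
  Longitude: 1′ + 54″ = 1.90000′; 0 + 1.90000/60 = 0.031667
  W ⇒ negate
Point 2:
  φ: split at 2 digits → 59° and 57.484′; 59 + 57.484/60 = 59.958067
  N ⇒ keep positive
  Longitude: split at 3 digits → 062° and 17.176′; 62 + 17.176/60 = 62.286267
  hemisphere W, so the sign is −
Point 3:
  Lat: 25′ + 17.56″ = 25.29267′; 0 + 25.29267/60 = 0.421544
  N ⇒ keep positive
  Lon: 59′ + 16″ = 59.26667′; 130 + 59.26667/60 = 130.987778
  hemisphere W, so the sign is −
Point 4:
  φ: 31.7332′ = 0.528887°; total 39.528887
  S ⇒ negate
  Lon: 8.0647′ = 0.134412°; total 33.134412
  E ⇒ keep positive
Point 5:
  φ: 19 + 57/60 + 57.3/3600 = 19.965917
  S ⇒ negate
  Longitude: 46 + 12/60 + 46/3600 = 46.212778
  E → positive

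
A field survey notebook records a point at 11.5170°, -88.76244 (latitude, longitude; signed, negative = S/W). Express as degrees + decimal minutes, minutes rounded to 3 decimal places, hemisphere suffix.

11° 31.020′ N, 88° 45.746′ W

φ: 11° + 0.517000 × 60 = 11° 31.02000′
Longitude is negative → W; |value| = 88.762440
Longitude: 88° + 0.762440 × 60 = 88° 45.74640′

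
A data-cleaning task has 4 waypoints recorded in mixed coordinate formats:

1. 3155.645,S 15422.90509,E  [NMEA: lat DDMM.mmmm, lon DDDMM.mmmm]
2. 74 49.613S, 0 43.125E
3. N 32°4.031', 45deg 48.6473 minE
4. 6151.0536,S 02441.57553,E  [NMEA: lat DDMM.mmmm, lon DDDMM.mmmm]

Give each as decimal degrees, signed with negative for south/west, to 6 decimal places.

1. -31.927417, 154.381752
2. -74.826883, 0.718750
3. 32.067183, 45.810788
4. -61.850893, 24.692926

Point 1:
  Lat: split at 2 digits → 31° and 55.645′; 31 + 55.645/60 = 31.9274167
  S ⇒ negate
  Longitude: degrees = first 3 digits = 154, minutes = 22.90509; 154 + 22.90509/60 = 154.3817515
  E → positive
Point 2:
  Lat: 49.613′ = 0.826883°; total 74.8268833
  S ⇒ negate
  λ: 43.125′ = 0.718750°; total 0.7187500
  E → positive
Point 3:
  Lat: 4.031′ = 0.067183°; total 32.0671833
  N → positive
  Longitude: 45 + 48.6473/60 = 45.8107883
  E → positive
Point 4:
  Latitude: split at 2 digits → 61° and 51.0536′; 61 + 51.0536/60 = 61.8508933
  S ⇒ negate
  Longitude: degrees = first 3 digits = 24, minutes = 41.57553; 24 + 41.57553/60 = 24.6929255
  E → positive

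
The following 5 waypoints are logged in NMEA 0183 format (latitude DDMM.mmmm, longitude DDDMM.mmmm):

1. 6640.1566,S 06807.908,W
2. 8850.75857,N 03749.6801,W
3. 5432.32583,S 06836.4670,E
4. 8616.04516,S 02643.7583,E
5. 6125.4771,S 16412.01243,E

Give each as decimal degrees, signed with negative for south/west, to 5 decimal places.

Point 1:
  φ: degrees = first 2 digits = 66, minutes = 40.1566; 66 + 40.1566/60 = 66.669277
  S ⇒ negate
  Longitude: split at 3 digits → 068° and 7.908′; 68 + 7.908/60 = 68.131800
  W → negative
Point 2:
  φ: split at 2 digits → 88° and 50.75857′; 88 + 50.75857/60 = 88.845976
  N → positive
  Lon: split at 3 digits → 037° and 49.6801′; 37 + 49.6801/60 = 37.828002
  W → negative
Point 3:
  Lat: split at 2 digits → 54° and 32.32583′; 54 + 32.32583/60 = 54.538764
  S ⇒ negate
  Lon: split at 3 digits → 068° and 36.467′; 68 + 36.467/60 = 68.607783
  E ⇒ keep positive
Point 4:
  Latitude: split at 2 digits → 86° and 16.04516′; 86 + 16.04516/60 = 86.267419
  S → negative
  λ: split at 3 digits → 026° and 43.7583′; 26 + 43.7583/60 = 26.729305
  E ⇒ keep positive
Point 5:
  Lat: degrees = first 2 digits = 61, minutes = 25.4771; 61 + 25.4771/60 = 61.424618
  S ⇒ negate
  Longitude: degrees = first 3 digits = 164, minutes = 12.01243; 164 + 12.01243/60 = 164.200207
  E → positive

1. -66.66928, -68.13180
2. 88.84598, -37.82800
3. -54.53876, 68.60778
4. -86.26742, 26.72931
5. -61.42462, 164.20021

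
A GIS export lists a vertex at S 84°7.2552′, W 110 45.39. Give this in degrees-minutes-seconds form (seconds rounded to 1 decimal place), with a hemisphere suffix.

84°07′15.3″ S, 110°45′23.4″ W

Lat: 7.25520′ → 7′ and 0.25520 × 60 = 15.312″
Lon: fractional minutes 0.39000 × 60 = 23.400″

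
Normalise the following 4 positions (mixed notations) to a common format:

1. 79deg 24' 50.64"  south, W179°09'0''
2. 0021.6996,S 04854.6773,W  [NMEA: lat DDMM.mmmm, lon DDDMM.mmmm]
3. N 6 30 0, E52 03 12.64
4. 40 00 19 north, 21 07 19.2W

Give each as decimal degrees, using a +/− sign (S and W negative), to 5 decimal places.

1. -79.41407, -179.15000
2. -0.36166, -48.91129
3. 6.50000, 52.05351
4. 40.00528, -21.12200

Point 1:
  Lat: 79° + 24/60 + 50.64/3600 = 79 + 0.400000 + 0.014067 = 79.414067
  S → negative
  λ: 179 + 9/60 + 0/3600 = 179.150000
  hemisphere W, so the sign is −
Point 2:
  φ: degrees = first 2 digits = 0, minutes = 21.6996; 0 + 21.6996/60 = 0.361660
  S → negative
  Longitude: split at 3 digits → 048° and 54.6773′; 48 + 54.6773/60 = 48.911288
  W ⇒ negate
Point 3:
  Latitude: 6° + 30/60 + 0/3600 = 6 + 0.500000 + 0.000000 = 6.500000
  N ⇒ keep positive
  λ: 3′ + 12.64″ = 3.21067′; 52 + 3.21067/60 = 52.053511
  E → positive
Point 4:
  φ: 0′ + 19″ = 0.31667′; 40 + 0.31667/60 = 40.005278
  N → positive
  λ: 21° + 7/60 + 19.2/3600 = 21 + 0.116667 + 0.005333 = 21.122000
  W ⇒ negate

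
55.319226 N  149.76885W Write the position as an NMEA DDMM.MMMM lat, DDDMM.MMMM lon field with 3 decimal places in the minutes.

Lat: fractional part 0.319226 → 19.15356 minutes
Longitude: minutes = (149.768850 − 149) × 60 = 46.13100

5519.154,N / 14946.131,W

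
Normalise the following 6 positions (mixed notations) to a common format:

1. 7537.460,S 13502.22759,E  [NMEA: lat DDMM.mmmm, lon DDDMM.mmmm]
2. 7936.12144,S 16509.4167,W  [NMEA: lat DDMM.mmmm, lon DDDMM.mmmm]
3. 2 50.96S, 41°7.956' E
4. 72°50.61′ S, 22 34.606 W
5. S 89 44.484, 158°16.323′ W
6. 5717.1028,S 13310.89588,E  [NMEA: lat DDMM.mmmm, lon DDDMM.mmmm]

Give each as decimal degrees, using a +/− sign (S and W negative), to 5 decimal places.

1. -75.62433, 135.03713
2. -79.60202, -165.15695
3. -2.84933, 41.13260
4. -72.84350, -22.57677
5. -89.74140, -158.27205
6. -57.28505, 133.18160

Point 1:
  φ: degrees = first 2 digits = 75, minutes = 37.46; 75 + 37.46/60 = 75.624333
  S ⇒ negate
  λ: split at 3 digits → 135° and 2.22759′; 135 + 2.22759/60 = 135.037127
  E → positive
Point 2:
  Lat: degrees = first 2 digits = 79, minutes = 36.12144; 79 + 36.12144/60 = 79.602024
  hemisphere S, so the sign is −
  Longitude: split at 3 digits → 165° and 9.4167′; 165 + 9.4167/60 = 165.156945
  W ⇒ negate
Point 3:
  Lat: 2 + 50.96/60 = 2.849333
  S ⇒ negate
  Longitude: 7.956′ = 0.132600°; total 41.132600
  E ⇒ keep positive
Point 4:
  φ: 72 + 50.61/60 = 72.843500
  hemisphere S, so the sign is −
  Lon: 34.606′ = 0.576767°; total 22.576767
  hemisphere W, so the sign is −
Point 5:
  φ: 89 + 44.484/60 = 89.741400
  S ⇒ negate
  Lon: 16.323′ = 0.272050°; total 158.272050
  W ⇒ negate
Point 6:
  φ: split at 2 digits → 57° and 17.1028′; 57 + 17.1028/60 = 57.285047
  S → negative
  Lon: split at 3 digits → 133° and 10.89588′; 133 + 10.89588/60 = 133.181598
  E → positive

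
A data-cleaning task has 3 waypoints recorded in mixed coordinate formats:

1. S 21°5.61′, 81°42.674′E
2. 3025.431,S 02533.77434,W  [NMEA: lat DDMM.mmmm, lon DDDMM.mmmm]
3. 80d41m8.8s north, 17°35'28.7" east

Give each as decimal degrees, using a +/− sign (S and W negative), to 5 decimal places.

Point 1:
  Latitude: 21 + 5.61/60 = 21.093500
  S → negative
  Lon: 42.674′ = 0.711233°; total 81.711233
  E → positive
Point 2:
  Latitude: degrees = first 2 digits = 30, minutes = 25.431; 30 + 25.431/60 = 30.423850
  hemisphere S, so the sign is −
  Lon: split at 3 digits → 025° and 33.77434′; 25 + 33.77434/60 = 25.562906
  hemisphere W, so the sign is −
Point 3:
  φ: 80° + 41/60 + 8.8/3600 = 80 + 0.683333 + 0.002444 = 80.685778
  N ⇒ keep positive
  Lon: 17 + 35/60 + 28.7/3600 = 17.591306
  E → positive

1. -21.09350, 81.71123
2. -30.42385, -25.56291
3. 80.68578, 17.59131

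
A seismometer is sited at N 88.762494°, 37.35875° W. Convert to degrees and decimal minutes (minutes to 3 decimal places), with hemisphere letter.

88° 45.750′ N, 37° 21.525′ W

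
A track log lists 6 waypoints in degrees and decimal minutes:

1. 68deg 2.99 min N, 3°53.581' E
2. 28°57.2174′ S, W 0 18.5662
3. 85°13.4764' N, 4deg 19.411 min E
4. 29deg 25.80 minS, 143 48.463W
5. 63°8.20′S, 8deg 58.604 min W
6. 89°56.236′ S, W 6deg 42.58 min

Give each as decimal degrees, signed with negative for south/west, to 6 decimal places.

1. 68.049833, 3.893017
2. -28.953623, -0.309437
3. 85.224607, 4.323517
4. -29.430000, -143.807717
5. -63.136667, -8.976733
6. -89.937267, -6.709667

Point 1:
  φ: 2.99′ = 0.049833°; total 68.0498333
  N → positive
  Lon: 53.581′ = 0.893017°; total 3.8930167
  E → positive
Point 2:
  φ: 28 + 57.2174/60 = 28.9536233
  S → negative
  Lon: 0 + 18.5662/60 = 0.3094367
  W → negative
Point 3:
  Lat: 13.4764′ = 0.224607°; total 85.2246067
  N ⇒ keep positive
  Longitude: 4 + 19.411/60 = 4.3235167
  E ⇒ keep positive
Point 4:
  Lat: 25.8′ = 0.430000°; total 29.4300000
  S ⇒ negate
  λ: 143 + 48.463/60 = 143.8077167
  hemisphere W, so the sign is −
Point 5:
  Latitude: 63 + 8.2/60 = 63.1366667
  hemisphere S, so the sign is −
  Longitude: 8 + 58.604/60 = 8.9767333
  W ⇒ negate
Point 6:
  φ: 89 + 56.236/60 = 89.9372667
  S → negative
  Longitude: 42.58′ = 0.709667°; total 6.7096667
  W → negative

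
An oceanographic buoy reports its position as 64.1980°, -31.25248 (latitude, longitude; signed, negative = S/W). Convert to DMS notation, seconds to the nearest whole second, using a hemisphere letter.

Latitude: 0.198000° → 11.88000′; 0.88000 × 60 = 52.80″
Longitude is negative → W; |value| = 31.252480
λ: 0.252480 × 60 = 15.14880′ → 15′, remainder × 60 = 8.93″

64°11′53″ N, 31°15′9″ W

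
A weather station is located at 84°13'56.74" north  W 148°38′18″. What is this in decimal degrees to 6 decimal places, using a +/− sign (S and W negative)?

84.232428, -148.638333

φ: 84° + 13/60 + 56.74/3600 = 84 + 0.216667 + 0.015761 = 84.2324278
N ⇒ keep positive
Longitude: 38′ + 18″ = 38.30000′; 148 + 38.30000/60 = 148.6383333
hemisphere W, so the sign is −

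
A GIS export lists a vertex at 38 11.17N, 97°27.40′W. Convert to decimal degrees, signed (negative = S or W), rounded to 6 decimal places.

φ: 11.17′ = 0.186167°; total 38.1861667
N → positive
Longitude: 97 + 27.4/60 = 97.4566667
hemisphere W, so the sign is −

38.186167, -97.456667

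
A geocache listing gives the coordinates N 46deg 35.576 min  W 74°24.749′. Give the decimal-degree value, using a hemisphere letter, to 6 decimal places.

46.592933° N, 74.412483° W

Lat: 46 + 35.576/60 = 46.5929333
Lon: 74 + 24.749/60 = 74.4124833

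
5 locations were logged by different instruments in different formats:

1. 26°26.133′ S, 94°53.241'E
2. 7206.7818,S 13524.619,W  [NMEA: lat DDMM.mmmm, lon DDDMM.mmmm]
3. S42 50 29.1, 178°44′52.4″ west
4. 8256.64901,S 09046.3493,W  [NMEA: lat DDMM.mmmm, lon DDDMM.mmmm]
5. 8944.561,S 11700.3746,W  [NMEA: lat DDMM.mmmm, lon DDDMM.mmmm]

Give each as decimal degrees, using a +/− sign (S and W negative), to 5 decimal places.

1. -26.43555, 94.88735
2. -72.11303, -135.41032
3. -42.84142, -178.74789
4. -82.94415, -90.77249
5. -89.74268, -117.00624

Point 1:
  φ: 26 + 26.133/60 = 26.435550
  S → negative
  λ: 94 + 53.241/60 = 94.887350
  E ⇒ keep positive
Point 2:
  Lat: split at 2 digits → 72° and 6.7818′; 72 + 6.7818/60 = 72.113030
  hemisphere S, so the sign is −
  Longitude: split at 3 digits → 135° and 24.619′; 135 + 24.619/60 = 135.410317
  W ⇒ negate
Point 3:
  φ: 42° + 50/60 + 29.1/3600 = 42 + 0.833333 + 0.008083 = 42.841417
  S → negative
  Longitude: 44′ + 52.4″ = 44.87333′; 178 + 44.87333/60 = 178.747889
  W ⇒ negate
Point 4:
  φ: split at 2 digits → 82° and 56.64901′; 82 + 56.64901/60 = 82.944150
  S → negative
  Longitude: degrees = first 3 digits = 90, minutes = 46.3493; 90 + 46.3493/60 = 90.772488
  W ⇒ negate
Point 5:
  Lat: split at 2 digits → 89° and 44.561′; 89 + 44.561/60 = 89.742683
  S → negative
  Lon: split at 3 digits → 117° and 0.3746′; 117 + 0.3746/60 = 117.006243
  W ⇒ negate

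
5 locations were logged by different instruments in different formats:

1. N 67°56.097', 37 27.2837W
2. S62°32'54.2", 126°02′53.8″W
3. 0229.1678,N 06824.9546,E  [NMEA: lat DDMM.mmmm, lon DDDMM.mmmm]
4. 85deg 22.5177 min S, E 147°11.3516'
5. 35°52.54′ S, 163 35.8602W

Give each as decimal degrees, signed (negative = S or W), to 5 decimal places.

1. 67.93495, -37.45473
2. -62.54839, -126.04828
3. 2.48613, 68.41591
4. -85.37530, 147.18919
5. -35.87567, -163.59767

Point 1:
  φ: 56.097′ = 0.934950°; total 67.934950
  N → positive
  Lon: 37 + 27.2837/60 = 37.454728
  W ⇒ negate
Point 2:
  Lat: 62 + 32/60 + 54.2/3600 = 62.548389
  S → negative
  Longitude: 126° + 2/60 + 53.8/3600 = 126 + 0.033333 + 0.014944 = 126.048278
  hemisphere W, so the sign is −
Point 3:
  Lat: degrees = first 2 digits = 2, minutes = 29.1678; 2 + 29.1678/60 = 2.486130
  N → positive
  Lon: split at 3 digits → 068° and 24.9546′; 68 + 24.9546/60 = 68.415910
  E ⇒ keep positive
Point 4:
  φ: 22.5177′ = 0.375295°; total 85.375295
  S → negative
  Lon: 11.3516′ = 0.189193°; total 147.189193
  E ⇒ keep positive
Point 5:
  Latitude: 52.54′ = 0.875667°; total 35.875667
  S → negative
  Longitude: 163 + 35.8602/60 = 163.597670
  hemisphere W, so the sign is −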